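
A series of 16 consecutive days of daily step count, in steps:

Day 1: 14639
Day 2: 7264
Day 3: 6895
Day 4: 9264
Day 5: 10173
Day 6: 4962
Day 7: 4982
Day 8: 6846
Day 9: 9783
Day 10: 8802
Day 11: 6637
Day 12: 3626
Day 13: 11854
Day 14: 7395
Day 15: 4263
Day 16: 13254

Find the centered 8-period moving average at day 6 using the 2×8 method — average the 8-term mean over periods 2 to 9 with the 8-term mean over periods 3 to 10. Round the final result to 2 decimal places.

Sum over 2–9: 7264 + 6895 + 9264 + 10173 + 4962 + 4982 + 6846 + 9783 = 60169
Sum over 3–10: 6895 + 9264 + 10173 + 4962 + 4982 + 6846 + 9783 + 8802 = 61707
CMA at t=6 = (60169 + 61707) / (2·8) = 121876 / 16 = 7617.25

7617.25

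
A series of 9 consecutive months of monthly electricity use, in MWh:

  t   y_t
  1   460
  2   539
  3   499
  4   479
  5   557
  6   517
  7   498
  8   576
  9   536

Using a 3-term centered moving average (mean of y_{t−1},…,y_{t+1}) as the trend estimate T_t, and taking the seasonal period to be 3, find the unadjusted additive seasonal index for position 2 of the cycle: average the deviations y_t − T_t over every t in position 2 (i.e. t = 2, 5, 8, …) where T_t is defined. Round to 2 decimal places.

39.44

Season position 2 occurs at t = 2, 5, 8 (where T_t is defined).
t=2: T_2 = 499.3333; y_2 − T_2 = 539 − 499.3333 = 39.6667
t=5: T_5 = 517.6667; y_5 − T_5 = 557 − 517.6667 = 39.3333
t=8: T_8 = 536.6667; y_8 − T_8 = 576 − 536.6667 = 39.3333
Mean deviation: (39.6667 + 39.3333 + 39.3333) / 3 = 39.44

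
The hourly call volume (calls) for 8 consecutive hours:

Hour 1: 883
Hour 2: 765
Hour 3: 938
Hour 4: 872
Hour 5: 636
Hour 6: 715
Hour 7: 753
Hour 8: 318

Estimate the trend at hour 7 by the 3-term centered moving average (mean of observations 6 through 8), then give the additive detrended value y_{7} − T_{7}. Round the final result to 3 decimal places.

157.667

Trend T_7 = (715 + 753 + 318) / 3 = 1786/3 = 595.33333
Detrended value: 753 − 595.33333 = 157.667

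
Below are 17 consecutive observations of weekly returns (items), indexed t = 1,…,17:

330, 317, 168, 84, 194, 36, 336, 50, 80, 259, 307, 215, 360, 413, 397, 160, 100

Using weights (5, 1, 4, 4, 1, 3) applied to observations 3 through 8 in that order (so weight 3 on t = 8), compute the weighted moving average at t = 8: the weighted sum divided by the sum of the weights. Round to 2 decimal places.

129.44

Weighted sum: 5·168 + 1·84 + 4·194 + 4·36 + 1·336 + 3·50 = 840 + 84 + 776 + 144 + 336 + 150 = 2330
Weight total: 5 + 1 + 4 + 4 + 1 + 3 = 18
WMA = 2330 / 18 = 129.44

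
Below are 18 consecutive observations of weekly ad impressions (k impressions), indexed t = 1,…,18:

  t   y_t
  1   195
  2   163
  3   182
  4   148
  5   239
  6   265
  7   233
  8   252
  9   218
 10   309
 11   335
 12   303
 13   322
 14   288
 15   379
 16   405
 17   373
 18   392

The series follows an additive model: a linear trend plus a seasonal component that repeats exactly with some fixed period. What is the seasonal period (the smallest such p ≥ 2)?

5

First differences y_{t+1} − y_t: -32, 19, -34, 91, 26, -32, 19, -34, 91, 26, -32, 19, …
The difference pattern repeats every 5 terms and not for any smaller step, so p = 5.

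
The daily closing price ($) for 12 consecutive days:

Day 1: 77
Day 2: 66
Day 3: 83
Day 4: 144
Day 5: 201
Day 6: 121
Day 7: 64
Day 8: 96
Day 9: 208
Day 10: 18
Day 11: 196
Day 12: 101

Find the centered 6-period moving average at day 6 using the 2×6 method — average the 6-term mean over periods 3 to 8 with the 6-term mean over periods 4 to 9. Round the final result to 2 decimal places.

128.58

Sum over 3–8: 83 + 144 + 201 + 121 + 64 + 96 = 709
Sum over 4–9: 144 + 201 + 121 + 64 + 96 + 208 = 834
CMA at t=6 = (709 + 834) / (2·6) = 1543 / 12 = 128.58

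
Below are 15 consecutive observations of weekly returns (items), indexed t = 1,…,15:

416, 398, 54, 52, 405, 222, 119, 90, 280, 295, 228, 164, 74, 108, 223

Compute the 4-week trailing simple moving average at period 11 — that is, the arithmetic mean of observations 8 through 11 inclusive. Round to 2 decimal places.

Sum of periods 8–11: 90 + 280 + 295 + 228 = 893
Divide by 4: 893 / 4 = 223.25

223.25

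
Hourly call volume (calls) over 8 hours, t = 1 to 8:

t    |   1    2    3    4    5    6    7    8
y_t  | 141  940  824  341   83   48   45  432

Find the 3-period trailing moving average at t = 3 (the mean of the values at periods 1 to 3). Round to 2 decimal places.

Sum of periods 1–3: 141 + 940 + 824 = 1905
Divide by 3: 1905 / 3 = 635.00

635.00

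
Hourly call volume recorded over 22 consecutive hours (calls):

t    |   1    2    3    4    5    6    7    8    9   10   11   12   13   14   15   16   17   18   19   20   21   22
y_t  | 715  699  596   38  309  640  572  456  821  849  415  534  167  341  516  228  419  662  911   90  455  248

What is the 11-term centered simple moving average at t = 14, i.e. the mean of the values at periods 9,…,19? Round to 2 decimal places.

Sum of periods 9–19: 821 + 849 + 415 + 534 + 167 + 341 + 516 + 228 + 419 + 662 + 911 = 5863
Divide by 11: 5863 / 11 = 533.00

533.00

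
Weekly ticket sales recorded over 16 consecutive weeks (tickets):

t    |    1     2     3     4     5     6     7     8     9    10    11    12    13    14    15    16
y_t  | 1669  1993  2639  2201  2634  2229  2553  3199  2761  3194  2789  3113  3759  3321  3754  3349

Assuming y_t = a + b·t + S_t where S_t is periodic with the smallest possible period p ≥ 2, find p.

5

First differences y_{t+1} − y_t: 324, 646, -438, 433, -405, 324, 646, -438, 433, -405, 324, 646, …
The difference pattern repeats every 5 terms and not for any smaller step, so p = 5.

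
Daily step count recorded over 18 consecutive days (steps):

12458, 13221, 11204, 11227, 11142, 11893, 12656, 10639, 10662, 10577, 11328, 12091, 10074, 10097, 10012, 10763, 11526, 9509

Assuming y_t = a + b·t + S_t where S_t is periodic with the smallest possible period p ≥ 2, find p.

First differences y_{t+1} − y_t: 763, -2017, 23, -85, 751, 763, -2017, 23, -85, 751, 763, -2017, …
The difference pattern repeats every 5 terms and not for any smaller step, so p = 5.

5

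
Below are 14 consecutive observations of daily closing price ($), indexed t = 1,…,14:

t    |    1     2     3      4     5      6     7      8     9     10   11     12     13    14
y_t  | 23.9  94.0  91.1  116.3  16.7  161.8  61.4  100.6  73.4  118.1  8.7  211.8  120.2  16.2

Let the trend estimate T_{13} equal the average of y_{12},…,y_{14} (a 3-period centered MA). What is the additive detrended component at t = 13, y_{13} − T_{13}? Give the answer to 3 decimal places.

4.133

Trend T_13 = (211.8 + 120.2 + 16.2) / 3 = 348.2/3 = 116.06667
Detrended value: 120.2 − 116.06667 = 4.133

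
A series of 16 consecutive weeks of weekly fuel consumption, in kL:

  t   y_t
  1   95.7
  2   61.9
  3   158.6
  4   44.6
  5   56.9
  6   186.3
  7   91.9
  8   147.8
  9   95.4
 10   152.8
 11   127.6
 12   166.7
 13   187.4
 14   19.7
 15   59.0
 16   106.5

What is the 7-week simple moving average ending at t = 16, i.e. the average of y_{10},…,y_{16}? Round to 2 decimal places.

117.10

Sum of periods 10–16: 152.8 + 127.6 + 166.7 + 187.4 + 19.7 + 59.0 + 106.5 = 819.7
Divide by 7: 819.7 / 7 = 117.10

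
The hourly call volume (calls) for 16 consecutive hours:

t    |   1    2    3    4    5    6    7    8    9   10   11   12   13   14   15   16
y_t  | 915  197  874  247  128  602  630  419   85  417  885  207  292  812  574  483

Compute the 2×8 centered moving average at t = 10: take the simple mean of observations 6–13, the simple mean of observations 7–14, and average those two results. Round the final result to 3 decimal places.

Sum over 6–13: 602 + 630 + 419 + 85 + 417 + 885 + 207 + 292 = 3537
Sum over 7–14: 630 + 419 + 85 + 417 + 885 + 207 + 292 + 812 = 3747
CMA at t=10 = (3537 + 3747) / (2·8) = 7284 / 16 = 455.250

455.250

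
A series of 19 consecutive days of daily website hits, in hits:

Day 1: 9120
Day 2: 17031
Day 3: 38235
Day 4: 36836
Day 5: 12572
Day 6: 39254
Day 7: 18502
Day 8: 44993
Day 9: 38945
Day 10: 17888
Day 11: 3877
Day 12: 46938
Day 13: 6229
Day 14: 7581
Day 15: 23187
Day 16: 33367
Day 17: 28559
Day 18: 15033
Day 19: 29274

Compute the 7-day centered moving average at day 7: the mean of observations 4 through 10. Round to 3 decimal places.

29855.714

Sum of periods 4–10: 36836 + 12572 + 39254 + 18502 + 44993 + 38945 + 17888 = 208990
Divide by 7: 208990 / 7 = 29855.714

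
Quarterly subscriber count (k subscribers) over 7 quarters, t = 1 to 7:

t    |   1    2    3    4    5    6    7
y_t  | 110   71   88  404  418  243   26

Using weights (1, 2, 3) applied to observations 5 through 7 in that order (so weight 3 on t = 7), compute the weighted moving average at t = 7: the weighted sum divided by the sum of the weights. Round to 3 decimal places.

163.667

Weighted sum: 1·418 + 2·243 + 3·26 = 418 + 486 + 78 = 982
Weight total: 1 + 2 + 3 = 6
WMA = 982 / 6 = 163.667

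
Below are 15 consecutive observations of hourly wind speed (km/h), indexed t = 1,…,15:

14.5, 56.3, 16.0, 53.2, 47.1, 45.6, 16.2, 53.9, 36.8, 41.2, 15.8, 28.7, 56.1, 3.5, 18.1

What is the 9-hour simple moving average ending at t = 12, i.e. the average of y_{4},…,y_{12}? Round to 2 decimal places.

Sum of periods 4–12: 53.2 + 47.1 + 45.6 + 16.2 + 53.9 + 36.8 + 41.2 + 15.8 + 28.7 = 338.5
Divide by 9: 338.5 / 9 = 37.61

37.61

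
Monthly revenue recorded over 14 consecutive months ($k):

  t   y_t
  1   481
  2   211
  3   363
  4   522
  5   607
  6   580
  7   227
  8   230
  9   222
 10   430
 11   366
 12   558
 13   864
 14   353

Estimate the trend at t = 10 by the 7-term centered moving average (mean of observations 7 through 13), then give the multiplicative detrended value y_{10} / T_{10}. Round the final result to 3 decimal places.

Trend T_10 = (227 + 230 + 222 + 430 + 366 + 558 + 864) / 7 = 2897/7 = 413.85714
Ratio to trend: 430 / 413.85714 = 1.039

1.039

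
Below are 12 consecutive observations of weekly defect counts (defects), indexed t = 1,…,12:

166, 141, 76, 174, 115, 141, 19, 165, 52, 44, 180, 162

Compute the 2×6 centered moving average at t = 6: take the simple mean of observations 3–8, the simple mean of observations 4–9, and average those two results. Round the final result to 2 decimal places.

Sum over 3–8: 76 + 174 + 115 + 141 + 19 + 165 = 690
Sum over 4–9: 174 + 115 + 141 + 19 + 165 + 52 = 666
CMA at t=6 = (690 + 666) / (2·6) = 1356 / 12 = 113.00

113.00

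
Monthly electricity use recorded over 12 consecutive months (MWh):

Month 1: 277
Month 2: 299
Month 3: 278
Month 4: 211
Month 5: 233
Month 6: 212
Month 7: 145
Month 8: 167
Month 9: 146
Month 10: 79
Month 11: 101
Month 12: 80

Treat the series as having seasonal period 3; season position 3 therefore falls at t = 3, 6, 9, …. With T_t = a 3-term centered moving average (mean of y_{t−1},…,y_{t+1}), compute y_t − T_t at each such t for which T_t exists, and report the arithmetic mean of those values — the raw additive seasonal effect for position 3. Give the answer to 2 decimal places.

Season position 3 occurs at t = 3, 6, 9 (where T_t is defined).
t=3: T_3 = 262.6667; y_3 − T_3 = 278 − 262.6667 = 15.3333
t=6: T_6 = 196.6667; y_6 − T_6 = 212 − 196.6667 = 15.3333
t=9: T_9 = 130.6667; y_9 − T_9 = 146 − 130.6667 = 15.3333
Mean deviation: (15.3333 + 15.3333 + 15.3333) / 3 = 15.33

15.33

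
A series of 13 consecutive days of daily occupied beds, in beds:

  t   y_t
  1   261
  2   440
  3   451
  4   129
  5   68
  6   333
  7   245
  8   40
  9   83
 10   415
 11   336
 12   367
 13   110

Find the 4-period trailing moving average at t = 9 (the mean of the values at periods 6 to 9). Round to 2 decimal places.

Sum of periods 6–9: 333 + 245 + 40 + 83 = 701
Divide by 4: 701 / 4 = 175.25

175.25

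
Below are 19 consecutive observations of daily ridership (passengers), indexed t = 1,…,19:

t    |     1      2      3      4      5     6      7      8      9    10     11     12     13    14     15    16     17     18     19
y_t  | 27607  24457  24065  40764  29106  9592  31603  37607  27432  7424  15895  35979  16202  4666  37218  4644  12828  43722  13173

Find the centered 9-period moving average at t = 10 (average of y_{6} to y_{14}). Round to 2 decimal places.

20711.11

Sum of periods 6–14: 9592 + 31603 + 37607 + 27432 + 7424 + 15895 + 35979 + 16202 + 4666 = 186400
Divide by 9: 186400 / 9 = 20711.11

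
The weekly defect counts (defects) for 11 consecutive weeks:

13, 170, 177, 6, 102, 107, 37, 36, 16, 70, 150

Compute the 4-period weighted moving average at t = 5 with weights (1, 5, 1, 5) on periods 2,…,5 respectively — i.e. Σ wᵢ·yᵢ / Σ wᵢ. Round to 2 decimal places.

130.92

Weighted sum: 1·170 + 5·177 + 1·6 + 5·102 = 170 + 885 + 6 + 510 = 1571
Weight total: 1 + 5 + 1 + 5 = 12
WMA = 1571 / 12 = 130.92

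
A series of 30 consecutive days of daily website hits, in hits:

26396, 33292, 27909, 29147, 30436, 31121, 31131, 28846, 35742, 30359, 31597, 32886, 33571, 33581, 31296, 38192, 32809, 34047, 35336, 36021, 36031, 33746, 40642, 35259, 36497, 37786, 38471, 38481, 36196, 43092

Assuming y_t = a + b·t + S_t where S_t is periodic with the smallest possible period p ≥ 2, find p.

7

First differences y_{t+1} − y_t: 6896, -5383, 1238, 1289, 685, 10, -2285, 6896, -5383, 1238, 1289, 685, 10, -2285, 6896, -5383, …
The difference pattern repeats every 7 terms and not for any smaller step, so p = 7.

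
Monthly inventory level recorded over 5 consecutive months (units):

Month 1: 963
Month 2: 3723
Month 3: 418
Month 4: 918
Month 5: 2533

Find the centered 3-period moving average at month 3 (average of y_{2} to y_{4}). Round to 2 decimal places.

Sum of periods 2–4: 3723 + 418 + 918 = 5059
Divide by 3: 5059 / 3 = 1686.33

1686.33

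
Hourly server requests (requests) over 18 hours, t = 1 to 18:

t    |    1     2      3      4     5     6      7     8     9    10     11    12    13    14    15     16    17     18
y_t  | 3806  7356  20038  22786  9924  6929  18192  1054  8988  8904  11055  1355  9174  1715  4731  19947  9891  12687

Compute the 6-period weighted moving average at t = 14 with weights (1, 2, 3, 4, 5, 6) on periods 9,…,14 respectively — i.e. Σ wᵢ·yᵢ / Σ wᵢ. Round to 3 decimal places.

Weighted sum: 1·8988 + 2·8904 + 3·11055 + 4·1355 + 5·9174 + 6·1715 = 8988 + 17808 + 33165 + 5420 + 45870 + 10290 = 121541
Weight total: 1 + 2 + 3 + 4 + 5 + 6 = 21
WMA = 121541 / 21 = 5787.667

5787.667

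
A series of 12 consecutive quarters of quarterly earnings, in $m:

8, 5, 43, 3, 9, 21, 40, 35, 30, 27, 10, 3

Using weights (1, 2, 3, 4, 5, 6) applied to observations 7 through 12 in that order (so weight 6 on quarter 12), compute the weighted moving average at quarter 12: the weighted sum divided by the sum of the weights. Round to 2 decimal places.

17.90

Weighted sum: 1·40 + 2·35 + 3·30 + 4·27 + 5·10 + 6·3 = 40 + 70 + 90 + 108 + 50 + 18 = 376
Weight total: 1 + 2 + 3 + 4 + 5 + 6 = 21
WMA = 376 / 21 = 17.90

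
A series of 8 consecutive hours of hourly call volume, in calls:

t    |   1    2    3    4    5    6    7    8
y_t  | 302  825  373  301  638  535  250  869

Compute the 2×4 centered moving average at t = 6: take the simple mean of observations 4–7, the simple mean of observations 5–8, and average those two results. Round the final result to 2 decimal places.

Sum over 4–7: 301 + 638 + 535 + 250 = 1724
Sum over 5–8: 638 + 535 + 250 + 869 = 2292
CMA at t=6 = (1724 + 2292) / (2·4) = 4016 / 8 = 502.00

502.00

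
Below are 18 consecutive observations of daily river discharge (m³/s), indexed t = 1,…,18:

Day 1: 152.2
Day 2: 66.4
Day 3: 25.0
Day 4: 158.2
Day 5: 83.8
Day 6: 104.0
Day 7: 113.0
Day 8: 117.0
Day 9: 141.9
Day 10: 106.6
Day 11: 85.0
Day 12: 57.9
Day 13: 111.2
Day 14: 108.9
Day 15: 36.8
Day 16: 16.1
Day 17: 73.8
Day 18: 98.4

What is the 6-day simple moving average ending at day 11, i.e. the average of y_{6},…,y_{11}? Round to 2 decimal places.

Sum of periods 6–11: 104.0 + 113.0 + 117.0 + 141.9 + 106.6 + 85.0 = 667.5
Divide by 6: 667.5 / 6 = 111.25

111.25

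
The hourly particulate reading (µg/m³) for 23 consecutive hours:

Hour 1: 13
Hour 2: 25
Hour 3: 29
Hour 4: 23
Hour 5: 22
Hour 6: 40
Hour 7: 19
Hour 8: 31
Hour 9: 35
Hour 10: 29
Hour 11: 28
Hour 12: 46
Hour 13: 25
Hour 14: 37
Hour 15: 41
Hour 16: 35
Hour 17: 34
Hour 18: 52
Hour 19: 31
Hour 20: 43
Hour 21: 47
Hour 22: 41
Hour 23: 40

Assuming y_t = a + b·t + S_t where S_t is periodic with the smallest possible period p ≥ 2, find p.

First differences y_{t+1} − y_t: 12, 4, -6, -1, 18, -21, 12, 4, -6, -1, 18, -21, 12, 4, …
The difference pattern repeats every 6 terms and not for any smaller step, so p = 6.

6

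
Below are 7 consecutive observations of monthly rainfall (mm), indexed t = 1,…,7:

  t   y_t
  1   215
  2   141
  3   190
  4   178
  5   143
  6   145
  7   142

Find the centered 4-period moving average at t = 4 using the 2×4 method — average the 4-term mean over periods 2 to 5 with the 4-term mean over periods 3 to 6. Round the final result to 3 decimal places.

Sum over 2–5: 141 + 190 + 178 + 143 = 652
Sum over 3–6: 190 + 178 + 143 + 145 = 656
CMA at t=4 = (652 + 656) / (2·4) = 1308 / 8 = 163.500

163.500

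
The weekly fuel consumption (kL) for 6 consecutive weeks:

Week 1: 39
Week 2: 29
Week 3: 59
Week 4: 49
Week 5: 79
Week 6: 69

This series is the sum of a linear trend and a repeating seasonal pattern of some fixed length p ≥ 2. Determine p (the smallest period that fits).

2

First differences y_{t+1} − y_t: -10, 30, -10, 30, -10, …
The difference pattern repeats every 2 terms and not for any smaller step, so p = 2.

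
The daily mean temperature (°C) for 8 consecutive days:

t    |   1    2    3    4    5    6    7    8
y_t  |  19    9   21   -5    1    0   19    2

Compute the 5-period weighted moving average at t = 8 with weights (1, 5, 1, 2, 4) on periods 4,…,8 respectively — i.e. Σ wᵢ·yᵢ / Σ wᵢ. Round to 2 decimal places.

3.54

Weighted sum: 1·-5 + 5·1 + 1·0 + 2·19 + 4·2 = -5 + 5 + 0 + 38 + 8 = 46
Weight total: 1 + 5 + 1 + 2 + 4 = 13
WMA = 46 / 13 = 3.54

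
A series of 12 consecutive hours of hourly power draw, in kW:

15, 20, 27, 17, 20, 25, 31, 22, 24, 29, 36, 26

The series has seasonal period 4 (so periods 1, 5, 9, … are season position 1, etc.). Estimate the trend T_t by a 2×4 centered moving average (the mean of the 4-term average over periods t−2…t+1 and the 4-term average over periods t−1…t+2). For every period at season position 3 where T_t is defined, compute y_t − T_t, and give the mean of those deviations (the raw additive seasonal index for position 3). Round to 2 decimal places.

6.31

Season position 3 occurs at t = 3, 7 (where T_t is defined).
t=3: T_3 = 20.3750; y_3 − T_3 = 27 − 20.3750 = 6.6250
t=7: T_7 = 25.0000; y_7 − T_7 = 31 − 25.0000 = 6.0000
Mean deviation: (6.6250 + 6.0000) / 2 = 6.31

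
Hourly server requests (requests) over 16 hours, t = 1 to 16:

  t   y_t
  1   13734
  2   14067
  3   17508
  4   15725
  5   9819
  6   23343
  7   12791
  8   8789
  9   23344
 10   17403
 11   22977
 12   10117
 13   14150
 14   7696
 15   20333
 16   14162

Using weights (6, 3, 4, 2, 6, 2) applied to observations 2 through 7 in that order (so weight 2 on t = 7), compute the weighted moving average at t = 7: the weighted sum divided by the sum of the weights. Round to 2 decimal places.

Weighted sum: 6·14067 + 3·17508 + 4·15725 + 2·9819 + 6·23343 + 2·12791 = 84402 + 52524 + 62900 + 19638 + 140058 + 25582 = 385104
Weight total: 6 + 3 + 4 + 2 + 6 + 2 = 23
WMA = 385104 / 23 = 16743.65

16743.65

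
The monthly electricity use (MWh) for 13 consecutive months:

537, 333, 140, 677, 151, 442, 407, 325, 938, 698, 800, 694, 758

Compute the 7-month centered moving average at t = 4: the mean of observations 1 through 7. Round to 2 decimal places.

Sum of periods 1–7: 537 + 333 + 140 + 677 + 151 + 442 + 407 = 2687
Divide by 7: 2687 / 7 = 383.86

383.86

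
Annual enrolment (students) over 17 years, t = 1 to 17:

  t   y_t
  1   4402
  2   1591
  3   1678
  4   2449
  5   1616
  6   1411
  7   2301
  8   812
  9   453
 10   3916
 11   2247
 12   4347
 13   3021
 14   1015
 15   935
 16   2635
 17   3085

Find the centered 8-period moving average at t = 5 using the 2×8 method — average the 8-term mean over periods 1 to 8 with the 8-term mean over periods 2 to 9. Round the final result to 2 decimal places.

1785.69

Sum over 1–8: 4402 + 1591 + 1678 + 2449 + 1616 + 1411 + 2301 + 812 = 16260
Sum over 2–9: 1591 + 1678 + 2449 + 1616 + 1411 + 2301 + 812 + 453 = 12311
CMA at t=5 = (16260 + 12311) / (2·8) = 28571 / 16 = 1785.69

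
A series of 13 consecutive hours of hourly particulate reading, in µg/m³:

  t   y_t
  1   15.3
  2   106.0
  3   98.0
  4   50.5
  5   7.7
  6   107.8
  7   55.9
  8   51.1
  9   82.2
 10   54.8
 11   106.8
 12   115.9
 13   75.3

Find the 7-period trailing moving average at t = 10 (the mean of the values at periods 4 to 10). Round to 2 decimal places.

58.57

Sum of periods 4–10: 50.5 + 7.7 + 107.8 + 55.9 + 51.1 + 82.2 + 54.8 = 410.0
Divide by 7: 410.0 / 7 = 58.57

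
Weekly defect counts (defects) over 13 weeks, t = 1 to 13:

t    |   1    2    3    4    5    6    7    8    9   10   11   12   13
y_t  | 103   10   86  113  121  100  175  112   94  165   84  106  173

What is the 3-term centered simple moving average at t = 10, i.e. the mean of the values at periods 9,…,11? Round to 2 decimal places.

Sum of periods 9–11: 94 + 165 + 84 = 343
Divide by 3: 343 / 3 = 114.33

114.33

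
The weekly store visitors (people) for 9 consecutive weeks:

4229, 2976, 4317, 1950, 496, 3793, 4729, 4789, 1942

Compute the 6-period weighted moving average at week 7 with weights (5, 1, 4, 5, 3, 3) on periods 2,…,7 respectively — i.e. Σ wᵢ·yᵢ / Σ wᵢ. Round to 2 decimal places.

Weighted sum: 5·2976 + 1·4317 + 4·1950 + 5·496 + 3·3793 + 3·4729 = 14880 + 4317 + 7800 + 2480 + 11379 + 14187 = 55043
Weight total: 5 + 1 + 4 + 5 + 3 + 3 = 21
WMA = 55043 / 21 = 2621.10

2621.10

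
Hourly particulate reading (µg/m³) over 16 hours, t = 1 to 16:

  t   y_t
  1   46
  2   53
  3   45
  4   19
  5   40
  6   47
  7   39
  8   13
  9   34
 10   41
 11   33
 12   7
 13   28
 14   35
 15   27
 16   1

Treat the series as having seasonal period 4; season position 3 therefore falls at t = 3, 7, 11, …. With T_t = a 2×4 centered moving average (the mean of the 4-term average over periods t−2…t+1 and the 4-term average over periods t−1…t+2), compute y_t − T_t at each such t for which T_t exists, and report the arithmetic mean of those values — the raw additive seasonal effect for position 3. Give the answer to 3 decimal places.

5.000

Season position 3 occurs at t = 3, 7, 11 (where T_t is defined).
t=3: T_3 = 40.00000; y_3 − T_3 = 45 − 40.00000 = 5.00000
t=7: T_7 = 34.00000; y_7 − T_7 = 39 − 34.00000 = 5.00000
t=11: T_11 = 28.00000; y_11 − T_11 = 33 − 28.00000 = 5.00000
Mean deviation: (5.00000 + 5.00000 + 5.00000) / 3 = 5.000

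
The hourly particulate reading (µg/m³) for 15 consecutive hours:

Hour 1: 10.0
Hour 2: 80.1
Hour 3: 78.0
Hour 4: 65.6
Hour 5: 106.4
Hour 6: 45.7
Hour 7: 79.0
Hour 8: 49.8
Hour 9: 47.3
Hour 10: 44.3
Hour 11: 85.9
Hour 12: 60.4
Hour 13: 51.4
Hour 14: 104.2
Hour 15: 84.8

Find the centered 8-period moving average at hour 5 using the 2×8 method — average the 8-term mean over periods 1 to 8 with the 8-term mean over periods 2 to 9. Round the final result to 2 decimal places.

Sum over 1–8: 10.0 + 80.1 + 78.0 + 65.6 + 106.4 + 45.7 + 79.0 + 49.8 = 514.6
Sum over 2–9: 80.1 + 78.0 + 65.6 + 106.4 + 45.7 + 79.0 + 49.8 + 47.3 = 551.9
CMA at t=5 = (514.6 + 551.9) / (2·8) = 1066.5 / 16 = 66.66

66.66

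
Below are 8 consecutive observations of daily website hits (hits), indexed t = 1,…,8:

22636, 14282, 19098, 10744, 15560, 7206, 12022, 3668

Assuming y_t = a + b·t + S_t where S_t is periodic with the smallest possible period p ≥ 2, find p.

First differences y_{t+1} − y_t: -8354, 4816, -8354, 4816, -8354, 4816, …
The difference pattern repeats every 2 terms and not for any smaller step, so p = 2.

2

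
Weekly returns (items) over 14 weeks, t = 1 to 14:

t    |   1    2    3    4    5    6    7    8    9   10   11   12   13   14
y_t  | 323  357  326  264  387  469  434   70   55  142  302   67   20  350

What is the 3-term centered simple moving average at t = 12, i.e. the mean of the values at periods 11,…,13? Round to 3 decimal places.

Sum of periods 11–13: 302 + 67 + 20 = 389
Divide by 3: 389 / 3 = 129.667

129.667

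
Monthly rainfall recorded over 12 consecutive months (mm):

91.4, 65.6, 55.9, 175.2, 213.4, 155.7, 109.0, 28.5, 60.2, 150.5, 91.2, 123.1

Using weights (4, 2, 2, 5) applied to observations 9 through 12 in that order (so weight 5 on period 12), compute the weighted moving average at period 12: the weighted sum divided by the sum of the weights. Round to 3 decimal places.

Weighted sum: 4·60.2 + 2·150.5 + 2·91.2 + 5·123.1 = 240.8 + 301.0 + 182.4 + 615.5 = 1339.7
Weight total: 4 + 2 + 2 + 5 = 13
WMA = 1339.7 / 13 = 103.054

103.054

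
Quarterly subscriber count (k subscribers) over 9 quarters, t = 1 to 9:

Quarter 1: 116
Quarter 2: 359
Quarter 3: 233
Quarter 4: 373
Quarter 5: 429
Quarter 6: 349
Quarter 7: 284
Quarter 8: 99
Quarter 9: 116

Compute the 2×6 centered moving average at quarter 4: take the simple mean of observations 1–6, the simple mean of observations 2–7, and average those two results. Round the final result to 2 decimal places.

323.83

Sum over 1–6: 116 + 359 + 233 + 373 + 429 + 349 = 1859
Sum over 2–7: 359 + 233 + 373 + 429 + 349 + 284 = 2027
CMA at t=4 = (1859 + 2027) / (2·6) = 3886 / 12 = 323.83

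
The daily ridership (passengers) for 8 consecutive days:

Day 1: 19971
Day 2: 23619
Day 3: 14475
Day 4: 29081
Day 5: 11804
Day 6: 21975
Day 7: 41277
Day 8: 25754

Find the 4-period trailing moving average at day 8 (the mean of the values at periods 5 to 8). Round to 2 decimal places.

25202.50

Sum of periods 5–8: 11804 + 21975 + 41277 + 25754 = 100810
Divide by 4: 100810 / 4 = 25202.50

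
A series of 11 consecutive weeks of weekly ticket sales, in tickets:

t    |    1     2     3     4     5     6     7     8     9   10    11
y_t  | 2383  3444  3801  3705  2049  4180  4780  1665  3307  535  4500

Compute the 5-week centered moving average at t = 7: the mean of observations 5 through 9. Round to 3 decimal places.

Sum of periods 5–9: 2049 + 4180 + 4780 + 1665 + 3307 = 15981
Divide by 5: 15981 / 5 = 3196.200

3196.200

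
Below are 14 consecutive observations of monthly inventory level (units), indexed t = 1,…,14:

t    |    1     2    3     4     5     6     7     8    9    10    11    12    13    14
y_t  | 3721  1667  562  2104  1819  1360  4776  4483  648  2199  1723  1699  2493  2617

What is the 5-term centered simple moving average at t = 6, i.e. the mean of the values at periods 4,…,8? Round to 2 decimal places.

2908.40

Sum of periods 4–8: 2104 + 1819 + 1360 + 4776 + 4483 = 14542
Divide by 5: 14542 / 5 = 2908.40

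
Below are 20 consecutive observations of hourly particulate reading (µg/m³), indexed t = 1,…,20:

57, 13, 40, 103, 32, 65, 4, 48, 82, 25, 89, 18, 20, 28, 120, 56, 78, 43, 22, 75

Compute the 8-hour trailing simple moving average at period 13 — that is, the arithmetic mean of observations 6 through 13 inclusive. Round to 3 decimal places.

Sum of periods 6–13: 65 + 4 + 48 + 82 + 25 + 89 + 18 + 20 = 351
Divide by 8: 351 / 8 = 43.875

43.875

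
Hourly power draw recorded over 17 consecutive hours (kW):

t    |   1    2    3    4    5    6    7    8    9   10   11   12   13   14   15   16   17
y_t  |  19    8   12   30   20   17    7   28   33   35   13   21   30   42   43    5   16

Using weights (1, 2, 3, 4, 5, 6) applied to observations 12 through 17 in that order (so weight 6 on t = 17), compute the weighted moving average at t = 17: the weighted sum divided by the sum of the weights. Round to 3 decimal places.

23.810

Weighted sum: 1·21 + 2·30 + 3·42 + 4·43 + 5·5 + 6·16 = 21 + 60 + 126 + 172 + 25 + 96 = 500
Weight total: 1 + 2 + 3 + 4 + 5 + 6 = 21
WMA = 500 / 21 = 23.810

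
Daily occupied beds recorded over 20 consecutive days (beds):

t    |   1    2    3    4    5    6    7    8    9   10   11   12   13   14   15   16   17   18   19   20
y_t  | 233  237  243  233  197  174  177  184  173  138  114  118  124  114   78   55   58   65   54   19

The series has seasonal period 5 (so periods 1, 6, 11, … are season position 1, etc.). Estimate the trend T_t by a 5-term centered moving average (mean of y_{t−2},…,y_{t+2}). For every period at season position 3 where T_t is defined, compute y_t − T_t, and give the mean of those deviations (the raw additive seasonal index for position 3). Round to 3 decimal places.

14.600

Season position 3 occurs at t = 3, 8, 13, 18 (where T_t is defined).
t=3: T_3 = 228.60000; y_3 − T_3 = 243 − 228.60000 = 14.40000
t=8: T_8 = 169.20000; y_8 − T_8 = 184 − 169.20000 = 14.80000
t=13: T_13 = 109.60000; y_13 − T_13 = 124 − 109.60000 = 14.40000
t=18: T_18 = 50.20000; y_18 − T_18 = 65 − 50.20000 = 14.80000
Mean deviation: (14.40000 + 14.80000 + 14.40000 + 14.80000) / 4 = 14.600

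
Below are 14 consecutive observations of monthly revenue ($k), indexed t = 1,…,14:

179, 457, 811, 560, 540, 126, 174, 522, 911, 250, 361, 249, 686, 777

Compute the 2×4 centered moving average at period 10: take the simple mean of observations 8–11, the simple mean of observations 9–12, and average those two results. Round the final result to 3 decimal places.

476.875

Sum over 8–11: 522 + 911 + 250 + 361 = 2044
Sum over 9–12: 911 + 250 + 361 + 249 = 1771
CMA at t=10 = (2044 + 1771) / (2·4) = 3815 / 8 = 476.875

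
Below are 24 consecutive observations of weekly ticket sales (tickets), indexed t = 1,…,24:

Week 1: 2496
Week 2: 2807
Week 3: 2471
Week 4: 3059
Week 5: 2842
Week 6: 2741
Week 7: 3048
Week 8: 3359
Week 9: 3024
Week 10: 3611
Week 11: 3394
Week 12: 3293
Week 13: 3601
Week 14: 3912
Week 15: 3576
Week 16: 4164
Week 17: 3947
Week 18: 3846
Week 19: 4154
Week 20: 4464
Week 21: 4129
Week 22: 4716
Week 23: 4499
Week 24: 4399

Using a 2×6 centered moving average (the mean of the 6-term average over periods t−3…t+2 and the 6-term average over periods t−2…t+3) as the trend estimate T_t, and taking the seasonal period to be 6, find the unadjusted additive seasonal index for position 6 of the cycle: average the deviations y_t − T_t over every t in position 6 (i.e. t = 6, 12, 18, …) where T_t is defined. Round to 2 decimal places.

-225.28

Season position 6 occurs at t = 6, 12, 18 (where T_t is defined).
t=6: T_6 = 2966.0833; y_6 − T_6 = 2741 − 2966.0833 = -225.0833
t=12: T_12 = 3518.5000; y_12 − T_12 = 3293 − 3518.5000 = -225.5000
t=18: T_18 = 4071.2500; y_18 − T_18 = 3846 − 4071.2500 = -225.2500
Mean deviation: (-225.0833 + -225.5000 + -225.2500) / 3 = -225.28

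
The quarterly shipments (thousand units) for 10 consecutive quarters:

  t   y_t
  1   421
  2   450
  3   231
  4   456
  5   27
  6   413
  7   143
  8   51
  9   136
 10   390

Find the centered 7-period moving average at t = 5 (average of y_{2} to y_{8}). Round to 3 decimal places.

253.000

Sum of periods 2–8: 450 + 231 + 456 + 27 + 413 + 143 + 51 = 1771
Divide by 7: 1771 / 7 = 253.000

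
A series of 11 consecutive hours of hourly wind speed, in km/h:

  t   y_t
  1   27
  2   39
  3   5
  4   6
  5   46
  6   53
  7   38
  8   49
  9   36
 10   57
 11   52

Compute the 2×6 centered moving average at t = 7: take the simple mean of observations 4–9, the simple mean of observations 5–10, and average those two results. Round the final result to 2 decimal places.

42.25

Sum over 4–9: 6 + 46 + 53 + 38 + 49 + 36 = 228
Sum over 5–10: 46 + 53 + 38 + 49 + 36 + 57 = 279
CMA at t=7 = (228 + 279) / (2·6) = 507 / 12 = 42.25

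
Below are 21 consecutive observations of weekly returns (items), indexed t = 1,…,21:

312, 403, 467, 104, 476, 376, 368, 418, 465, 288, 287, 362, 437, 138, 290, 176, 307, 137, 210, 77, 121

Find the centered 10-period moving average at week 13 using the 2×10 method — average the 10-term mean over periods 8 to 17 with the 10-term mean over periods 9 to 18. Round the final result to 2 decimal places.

Sum over 8–17: 418 + 465 + 288 + 287 + 362 + 437 + 138 + 290 + 176 + 307 = 3168
Sum over 9–18: 465 + 288 + 287 + 362 + 437 + 138 + 290 + 176 + 307 + 137 = 2887
CMA at t=13 = (3168 + 2887) / (2·10) = 6055 / 20 = 302.75

302.75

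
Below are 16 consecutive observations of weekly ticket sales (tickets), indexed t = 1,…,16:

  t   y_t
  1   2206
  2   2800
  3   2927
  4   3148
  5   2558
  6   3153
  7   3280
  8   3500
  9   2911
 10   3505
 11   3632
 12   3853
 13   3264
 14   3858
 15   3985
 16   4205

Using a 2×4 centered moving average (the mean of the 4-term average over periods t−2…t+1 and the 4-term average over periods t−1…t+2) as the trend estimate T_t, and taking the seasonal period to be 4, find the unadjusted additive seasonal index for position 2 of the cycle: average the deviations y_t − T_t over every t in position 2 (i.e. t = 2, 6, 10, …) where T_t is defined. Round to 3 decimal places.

74.042

Season position 2 occurs at t = 6, 10, 14 (where T_t is defined).
t=6: T_6 = 3078.75000; y_6 − T_6 = 3153 − 3078.75000 = 74.25000
t=10: T_10 = 3431.12500; y_10 − T_10 = 3505 − 3431.12500 = 73.87500
t=14: T_14 = 3784.00000; y_14 − T_14 = 3858 − 3784.00000 = 74.00000
Mean deviation: (74.25000 + 73.87500 + 74.00000) / 3 = 74.042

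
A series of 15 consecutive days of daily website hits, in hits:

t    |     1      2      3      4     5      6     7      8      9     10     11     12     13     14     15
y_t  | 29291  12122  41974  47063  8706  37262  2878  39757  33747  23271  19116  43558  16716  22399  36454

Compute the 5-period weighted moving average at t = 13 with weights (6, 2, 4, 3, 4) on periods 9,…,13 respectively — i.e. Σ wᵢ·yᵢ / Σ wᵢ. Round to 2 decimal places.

27527.68

Weighted sum: 6·33747 + 2·23271 + 4·19116 + 3·43558 + 4·16716 = 202482 + 46542 + 76464 + 130674 + 66864 = 523026
Weight total: 6 + 2 + 4 + 3 + 4 = 19
WMA = 523026 / 19 = 27527.68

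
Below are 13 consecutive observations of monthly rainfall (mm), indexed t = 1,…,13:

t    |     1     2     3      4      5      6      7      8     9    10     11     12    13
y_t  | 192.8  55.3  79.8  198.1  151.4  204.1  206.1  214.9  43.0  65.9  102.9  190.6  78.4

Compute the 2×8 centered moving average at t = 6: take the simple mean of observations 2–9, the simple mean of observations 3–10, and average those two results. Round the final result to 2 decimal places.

Sum over 2–9: 55.3 + 79.8 + 198.1 + 151.4 + 204.1 + 206.1 + 214.9 + 43.0 = 1152.7
Sum over 3–10: 79.8 + 198.1 + 151.4 + 204.1 + 206.1 + 214.9 + 43.0 + 65.9 = 1163.3
CMA at t=6 = (1152.7 + 1163.3) / (2·8) = 2316.0 / 16 = 144.75

144.75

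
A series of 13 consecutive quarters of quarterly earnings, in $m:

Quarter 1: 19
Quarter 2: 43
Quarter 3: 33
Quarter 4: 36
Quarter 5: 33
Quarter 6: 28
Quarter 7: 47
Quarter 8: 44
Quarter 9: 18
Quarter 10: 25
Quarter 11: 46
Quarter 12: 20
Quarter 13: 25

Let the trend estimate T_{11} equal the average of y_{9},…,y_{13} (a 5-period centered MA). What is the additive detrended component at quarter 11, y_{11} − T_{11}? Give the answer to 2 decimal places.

19.20

Trend T_11 = (18 + 25 + 46 + 20 + 25) / 5 = 134/5 = 26.8000
Detrended value: 46 − 26.8000 = 19.20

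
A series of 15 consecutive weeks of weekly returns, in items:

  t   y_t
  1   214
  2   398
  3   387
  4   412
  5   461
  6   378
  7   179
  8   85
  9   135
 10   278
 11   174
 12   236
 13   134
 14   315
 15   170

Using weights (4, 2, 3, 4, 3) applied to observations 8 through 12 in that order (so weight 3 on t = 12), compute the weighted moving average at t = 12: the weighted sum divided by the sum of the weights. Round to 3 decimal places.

Weighted sum: 4·85 + 2·135 + 3·278 + 4·174 + 3·236 = 340 + 270 + 834 + 696 + 708 = 2848
Weight total: 4 + 2 + 3 + 4 + 3 = 16
WMA = 2848 / 16 = 178.000

178.000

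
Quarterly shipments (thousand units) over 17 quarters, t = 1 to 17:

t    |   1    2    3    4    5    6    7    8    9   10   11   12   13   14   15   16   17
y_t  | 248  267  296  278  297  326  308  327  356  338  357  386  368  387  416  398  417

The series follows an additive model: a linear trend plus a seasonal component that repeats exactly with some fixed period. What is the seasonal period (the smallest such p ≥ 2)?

First differences y_{t+1} − y_t: 19, 29, -18, 19, 29, -18, 19, 29, …
The difference pattern repeats every 3 terms and not for any smaller step, so p = 3.

3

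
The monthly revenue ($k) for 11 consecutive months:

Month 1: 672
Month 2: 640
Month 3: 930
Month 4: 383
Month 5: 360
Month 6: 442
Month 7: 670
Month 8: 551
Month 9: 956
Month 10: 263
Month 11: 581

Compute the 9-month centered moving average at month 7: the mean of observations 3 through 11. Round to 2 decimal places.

570.67

Sum of periods 3–11: 930 + 383 + 360 + 442 + 670 + 551 + 956 + 263 + 581 = 5136
Divide by 9: 5136 / 9 = 570.67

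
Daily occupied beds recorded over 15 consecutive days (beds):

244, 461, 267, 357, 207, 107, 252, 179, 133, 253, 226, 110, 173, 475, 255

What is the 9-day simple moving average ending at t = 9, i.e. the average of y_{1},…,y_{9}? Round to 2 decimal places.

245.22

Sum of periods 1–9: 244 + 461 + 267 + 357 + 207 + 107 + 252 + 179 + 133 = 2207
Divide by 9: 2207 / 9 = 245.22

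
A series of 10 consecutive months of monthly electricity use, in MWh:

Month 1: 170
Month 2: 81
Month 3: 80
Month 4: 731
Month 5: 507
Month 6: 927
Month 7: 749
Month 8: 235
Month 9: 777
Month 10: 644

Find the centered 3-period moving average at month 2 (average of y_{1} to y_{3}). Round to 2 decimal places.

Sum of periods 1–3: 170 + 81 + 80 = 331
Divide by 3: 331 / 3 = 110.33

110.33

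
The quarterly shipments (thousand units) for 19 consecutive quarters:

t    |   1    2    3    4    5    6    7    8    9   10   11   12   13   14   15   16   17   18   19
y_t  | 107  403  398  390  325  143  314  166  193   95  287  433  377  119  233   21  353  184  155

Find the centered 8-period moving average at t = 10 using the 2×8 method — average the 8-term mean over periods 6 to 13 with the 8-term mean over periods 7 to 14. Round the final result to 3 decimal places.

Sum over 6–13: 143 + 314 + 166 + 193 + 95 + 287 + 433 + 377 = 2008
Sum over 7–14: 314 + 166 + 193 + 95 + 287 + 433 + 377 + 119 = 1984
CMA at t=10 = (2008 + 1984) / (2·8) = 3992 / 16 = 249.500

249.500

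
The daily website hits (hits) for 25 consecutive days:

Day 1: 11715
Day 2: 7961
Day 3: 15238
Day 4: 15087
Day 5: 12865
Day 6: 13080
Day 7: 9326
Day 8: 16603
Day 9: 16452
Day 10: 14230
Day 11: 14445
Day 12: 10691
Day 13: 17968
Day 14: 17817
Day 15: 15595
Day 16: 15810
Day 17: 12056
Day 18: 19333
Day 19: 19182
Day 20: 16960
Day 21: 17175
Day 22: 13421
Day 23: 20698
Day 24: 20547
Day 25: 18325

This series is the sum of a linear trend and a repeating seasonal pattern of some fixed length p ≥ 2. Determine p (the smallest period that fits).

First differences y_{t+1} − y_t: -3754, 7277, -151, -2222, 215, -3754, 7277, -151, -2222, 215, -3754, 7277, …
The difference pattern repeats every 5 terms and not for any smaller step, so p = 5.

5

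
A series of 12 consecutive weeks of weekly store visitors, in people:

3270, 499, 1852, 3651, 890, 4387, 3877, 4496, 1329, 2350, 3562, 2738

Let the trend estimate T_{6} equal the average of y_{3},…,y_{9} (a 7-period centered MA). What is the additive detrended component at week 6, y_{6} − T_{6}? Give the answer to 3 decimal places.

Trend T_6 = (1852 + 3651 + 890 + 4387 + 3877 + 4496 + 1329) / 7 = 20482/7 = 2926.00000
Detrended value: 4387 − 2926.00000 = 1461.000

1461.000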